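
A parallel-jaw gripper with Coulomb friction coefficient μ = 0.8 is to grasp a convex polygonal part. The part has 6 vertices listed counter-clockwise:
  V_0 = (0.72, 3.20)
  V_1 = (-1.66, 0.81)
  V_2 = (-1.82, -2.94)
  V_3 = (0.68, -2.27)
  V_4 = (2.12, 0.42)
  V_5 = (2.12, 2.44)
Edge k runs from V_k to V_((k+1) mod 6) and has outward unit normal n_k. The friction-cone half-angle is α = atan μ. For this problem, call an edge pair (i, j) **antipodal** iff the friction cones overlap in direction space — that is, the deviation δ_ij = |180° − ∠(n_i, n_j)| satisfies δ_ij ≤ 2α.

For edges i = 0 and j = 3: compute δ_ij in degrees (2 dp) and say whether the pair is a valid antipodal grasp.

δ = 16.72°, valid

α = atan 0.8 = 38.66°;  2α = 77.32°
edge 0: e_0 = (-2.38, -2.39);  n_0 = (-0.7086, +0.7056)
edge 3: e_3 = (+1.44, +2.69);  n_3 = (+0.8816, -0.4719)
∠(n_0, n_3) = 163.28°
δ = |180° − 163.28°| = 16.72°
16.72° ≤ 2α = 77.32°  →  valid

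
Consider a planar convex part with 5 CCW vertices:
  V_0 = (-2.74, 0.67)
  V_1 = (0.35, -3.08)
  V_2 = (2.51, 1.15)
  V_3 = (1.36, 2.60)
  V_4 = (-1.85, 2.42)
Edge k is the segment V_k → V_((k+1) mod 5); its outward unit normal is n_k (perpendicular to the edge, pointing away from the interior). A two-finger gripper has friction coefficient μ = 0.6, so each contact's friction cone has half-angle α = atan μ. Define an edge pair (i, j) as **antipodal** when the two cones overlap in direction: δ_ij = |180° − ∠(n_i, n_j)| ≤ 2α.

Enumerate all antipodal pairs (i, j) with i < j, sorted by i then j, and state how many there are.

count = 4; pairs: (0,2), (0,3), (1,3), (1,4)

α = atan 0.6 = 30.96°;  2α = 61.93°
n_0 = (-0.7718, -0.6359)
n_1 = (+0.8906, -0.4548)
n_2 = (+0.7835, +0.6214)
n_3 = (-0.0560, +0.9984)
n_4 = (-0.8914, +0.4533)
  (0,1): δ = 66.54°  ·
  (0,2): δ = 1.07°  ✓
  (0,3): δ = 53.72°  ✓
  (0,4): δ = 113.55°  ·
  (1,2): δ = 114.53°  ·
  (1,3): δ = 59.74°  ✓
  (1,4): δ = 0.09°  ✓
  (2,3): δ = 125.21°  ·
  (2,4): δ = 65.37°  ·
  (3,4): δ = 120.17°  ·
antipodal pairs: 4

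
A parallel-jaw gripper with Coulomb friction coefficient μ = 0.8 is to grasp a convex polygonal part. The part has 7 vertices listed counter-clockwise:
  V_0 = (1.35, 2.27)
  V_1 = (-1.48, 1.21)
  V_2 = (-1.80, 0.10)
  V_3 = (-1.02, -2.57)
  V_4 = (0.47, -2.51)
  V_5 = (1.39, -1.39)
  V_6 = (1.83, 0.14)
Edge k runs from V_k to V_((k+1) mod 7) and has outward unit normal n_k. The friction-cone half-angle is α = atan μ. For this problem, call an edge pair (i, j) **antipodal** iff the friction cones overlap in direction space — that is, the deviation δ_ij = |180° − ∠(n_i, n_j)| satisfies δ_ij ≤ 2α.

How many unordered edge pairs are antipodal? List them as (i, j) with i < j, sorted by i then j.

count = 10; pairs: (0,3), (0,4), (0,5), (1,3), (1,4), (1,5), (1,6), (2,4), (2,5), (2,6)

α = atan 0.8 = 38.66°;  2α = 77.32°
n_0 = (-0.3508, +0.9365)
n_1 = (-0.9609, +0.2770)
n_2 = (-0.9599, -0.2804)
n_3 = (+0.0402, -0.9992)
n_4 = (+0.7727, -0.6347)
n_5 = (+0.9610, -0.2764)
n_6 = (+0.9755, +0.2198)
  (0,1): δ = 126.62°  ·
  (0,2): δ = 94.25°  ·
  (0,3): δ = 18.23°  ✓
  (0,4): δ = 30.07°  ✓
  (0,5): δ = 53.42°  ✓
  (0,6): δ = 82.17°  ·
  (1,2): δ = 147.63°  ·
  (1,3): δ = 71.61°  ✓
  (1,4): δ = 23.32°  ✓
  (1,5): δ = 0.04°  ✓
  (1,6): δ = 28.78°  ✓
  (2,3): δ = 103.98°  ·
  (2,4): δ = 55.69°  ✓
  (2,5): δ = 32.33°  ✓
  (2,6): δ = 3.59°  ✓
  (3,4): δ = 131.71°  ·
  (3,5): δ = 108.35°  ·
  (3,6): δ = 79.61°  ·
  (4,5): δ = 156.64°  ·
  (4,6): δ = 127.90°  ·
  (5,6): δ = 151.26°  ·
antipodal pairs: 10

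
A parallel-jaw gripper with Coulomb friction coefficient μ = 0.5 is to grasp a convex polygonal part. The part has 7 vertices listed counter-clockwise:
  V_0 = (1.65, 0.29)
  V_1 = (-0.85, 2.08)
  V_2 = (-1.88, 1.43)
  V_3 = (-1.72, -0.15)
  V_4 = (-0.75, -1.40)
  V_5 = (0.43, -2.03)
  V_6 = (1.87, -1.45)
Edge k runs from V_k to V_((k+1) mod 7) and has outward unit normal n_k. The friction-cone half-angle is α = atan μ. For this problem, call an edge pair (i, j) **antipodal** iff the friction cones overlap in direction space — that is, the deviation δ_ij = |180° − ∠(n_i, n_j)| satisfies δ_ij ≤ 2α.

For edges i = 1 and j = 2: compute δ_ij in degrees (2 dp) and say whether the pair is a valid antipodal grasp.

α = atan 0.5 = 26.57°;  2α = 53.13°
edge 1: e_1 = (-1.03, -0.65);  n_1 = (-0.5337, +0.8457)
edge 2: e_2 = (+0.16, -1.58);  n_2 = (-0.9949, -0.1008)
∠(n_1, n_2) = 63.53°
δ = |180° − 63.53°| = 116.47°
116.47° > 2α = 53.13°  →  invalid

δ = 116.47°, invalid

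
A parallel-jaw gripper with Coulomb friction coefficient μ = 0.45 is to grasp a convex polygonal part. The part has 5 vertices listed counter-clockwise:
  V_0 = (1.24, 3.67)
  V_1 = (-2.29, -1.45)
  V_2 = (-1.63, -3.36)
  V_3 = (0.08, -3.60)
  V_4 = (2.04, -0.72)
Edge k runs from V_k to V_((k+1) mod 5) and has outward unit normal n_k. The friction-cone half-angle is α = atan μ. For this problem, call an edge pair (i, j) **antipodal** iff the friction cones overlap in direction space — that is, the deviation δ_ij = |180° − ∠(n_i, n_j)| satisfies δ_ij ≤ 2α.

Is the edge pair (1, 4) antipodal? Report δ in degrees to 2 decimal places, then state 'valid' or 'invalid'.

δ = 8.73°, valid

α = atan 0.45 = 24.23°;  2α = 48.46°
edge 1: e_1 = (+0.66, -1.91);  n_1 = (-0.9452, -0.3266)
edge 4: e_4 = (-0.80, +4.39);  n_4 = (+0.9838, +0.1793)
∠(n_1, n_4) = 171.27°
δ = |180° − 171.27°| = 8.73°
8.73° ≤ 2α = 48.46°  →  valid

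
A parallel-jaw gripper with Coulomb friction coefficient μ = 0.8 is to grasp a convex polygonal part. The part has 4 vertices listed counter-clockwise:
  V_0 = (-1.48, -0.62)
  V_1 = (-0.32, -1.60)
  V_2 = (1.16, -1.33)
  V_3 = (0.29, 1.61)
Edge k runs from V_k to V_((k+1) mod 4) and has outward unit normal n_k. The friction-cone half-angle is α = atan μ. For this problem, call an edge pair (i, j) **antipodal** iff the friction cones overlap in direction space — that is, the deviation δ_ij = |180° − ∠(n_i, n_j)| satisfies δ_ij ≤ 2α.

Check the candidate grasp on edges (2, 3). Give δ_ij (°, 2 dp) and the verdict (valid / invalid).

δ = 54.92°, valid

α = atan 0.8 = 38.66°;  2α = 77.32°
edge 2: e_2 = (-0.87, +2.94);  n_2 = (+0.9589, +0.2838)
edge 3: e_3 = (-1.77, -2.23);  n_3 = (-0.7833, +0.6217)
∠(n_2, n_3) = 125.08°
δ = |180° − 125.08°| = 54.92°
54.92° ≤ 2α = 77.32°  →  valid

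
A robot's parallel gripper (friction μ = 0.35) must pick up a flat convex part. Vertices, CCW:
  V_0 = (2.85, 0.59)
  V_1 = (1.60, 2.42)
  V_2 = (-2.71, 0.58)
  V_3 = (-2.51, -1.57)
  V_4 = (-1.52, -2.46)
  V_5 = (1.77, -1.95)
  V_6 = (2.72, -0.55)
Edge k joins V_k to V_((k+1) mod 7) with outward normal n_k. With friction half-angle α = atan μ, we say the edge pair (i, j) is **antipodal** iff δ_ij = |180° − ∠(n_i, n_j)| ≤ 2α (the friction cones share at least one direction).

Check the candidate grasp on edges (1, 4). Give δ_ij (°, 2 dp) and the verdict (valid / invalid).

δ = 14.31°, valid

α = atan 0.35 = 19.29°;  2α = 38.58°
edge 1: e_1 = (-4.31, -1.84);  n_1 = (-0.3926, +0.9197)
edge 4: e_4 = (+3.29, +0.51);  n_4 = (+0.1532, -0.9882)
∠(n_1, n_4) = 165.69°
δ = |180° − 165.69°| = 14.31°
14.31° ≤ 2α = 38.58°  →  valid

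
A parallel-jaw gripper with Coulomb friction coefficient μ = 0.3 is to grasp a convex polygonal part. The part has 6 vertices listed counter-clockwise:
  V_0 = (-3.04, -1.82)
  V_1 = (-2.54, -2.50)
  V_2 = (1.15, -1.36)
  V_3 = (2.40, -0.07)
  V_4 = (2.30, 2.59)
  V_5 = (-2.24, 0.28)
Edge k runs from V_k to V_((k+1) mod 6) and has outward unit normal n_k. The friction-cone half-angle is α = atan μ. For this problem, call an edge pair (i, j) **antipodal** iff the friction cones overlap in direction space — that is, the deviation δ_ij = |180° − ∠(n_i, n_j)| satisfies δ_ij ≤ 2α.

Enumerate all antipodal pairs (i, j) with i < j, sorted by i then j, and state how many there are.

α = atan 0.3 = 16.70°;  2α = 33.40°
n_0 = (-0.8057, -0.5924)
n_1 = (+0.2952, -0.9554)
n_2 = (+0.7182, -0.6959)
n_3 = (+0.9993, +0.0376)
n_4 = (-0.4535, +0.8913)
n_5 = (-0.9345, +0.3560)
  (0,1): δ = 109.16°  ·
  (0,2): δ = 80.42°  ·
  (0,3): δ = 34.17°  ·
  (0,4): δ = 80.64°  ·
  (0,5): δ = 122.82°  ·
  (1,2): δ = 151.27°  ·
  (1,3): δ = 105.02°  ·
  (1,4): δ = 9.80°  ✓
  (1,5): δ = 51.98°  ·
  (2,3): δ = 133.75°  ·
  (2,4): δ = 18.93°  ✓
  (2,5): δ = 23.24°  ✓
  (3,4): δ = 65.19°  ·
  (3,5): δ = 23.01°  ✓
  (4,5): δ = 137.82°  ·
antipodal pairs: 4

count = 4; pairs: (1,4), (2,4), (2,5), (3,5)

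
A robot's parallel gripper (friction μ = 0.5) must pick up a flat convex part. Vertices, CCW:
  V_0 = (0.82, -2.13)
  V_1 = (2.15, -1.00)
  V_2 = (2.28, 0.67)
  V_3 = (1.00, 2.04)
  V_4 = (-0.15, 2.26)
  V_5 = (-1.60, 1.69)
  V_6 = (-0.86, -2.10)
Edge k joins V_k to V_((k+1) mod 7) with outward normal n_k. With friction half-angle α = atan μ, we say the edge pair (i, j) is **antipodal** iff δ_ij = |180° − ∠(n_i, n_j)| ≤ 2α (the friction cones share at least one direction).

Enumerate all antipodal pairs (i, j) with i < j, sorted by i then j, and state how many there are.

α = atan 0.5 = 26.57°;  2α = 53.13°
n_0 = (+0.6475, -0.7621)
n_1 = (+0.9970, -0.0776)
n_2 = (+0.7307, +0.6827)
n_3 = (+0.1879, +0.9822)
n_4 = (-0.3659, +0.9307)
n_5 = (-0.9815, -0.1916)
n_6 = (-0.0179, -0.9998)
  (0,1): δ = 134.80°  ·
  (0,2): δ = 87.30°  ·
  (0,3): δ = 51.18°  ✓
  (0,4): δ = 18.89°  ✓
  (0,5): δ = 60.70°  ·
  (0,6): δ = 138.62°  ·
  (1,2): δ = 132.49°  ·
  (1,3): δ = 96.38°  ·
  (1,4): δ = 64.09°  ·
  (1,5): δ = 15.50°  ✓
  (1,6): δ = 93.43°  ·
  (2,3): δ = 143.88°  ·
  (2,4): δ = 111.59°  ·
  (2,5): δ = 32.01°  ✓
  (2,6): δ = 45.92°  ✓
  (3,4): δ = 147.71°  ·
  (3,5): δ = 68.12°  ·
  (3,6): δ = 9.81°  ✓
  (4,5): δ = 100.41°  ·
  (4,6): δ = 22.48°  ✓
  (5,6): δ = 102.07°  ·
antipodal pairs: 7

count = 7; pairs: (0,3), (0,4), (1,5), (2,5), (2,6), (3,6), (4,6)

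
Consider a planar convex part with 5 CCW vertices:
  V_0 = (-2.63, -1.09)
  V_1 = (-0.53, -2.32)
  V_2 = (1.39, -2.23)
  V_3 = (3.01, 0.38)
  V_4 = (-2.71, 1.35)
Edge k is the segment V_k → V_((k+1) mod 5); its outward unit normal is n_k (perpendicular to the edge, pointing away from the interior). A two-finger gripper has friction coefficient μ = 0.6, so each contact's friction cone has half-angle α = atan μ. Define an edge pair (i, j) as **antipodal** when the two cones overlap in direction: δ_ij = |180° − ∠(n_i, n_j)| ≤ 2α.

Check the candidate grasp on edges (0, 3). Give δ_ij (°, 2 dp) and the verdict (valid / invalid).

δ = 20.73°, valid

α = atan 0.6 = 30.96°;  2α = 61.93°
edge 0: e_0 = (+2.10, -1.23);  n_0 = (-0.5054, -0.8629)
edge 3: e_3 = (-5.72, +0.97);  n_3 = (+0.1672, +0.9859)
∠(n_0, n_3) = 159.27°
δ = |180° − 159.27°| = 20.73°
20.73° ≤ 2α = 61.93°  →  valid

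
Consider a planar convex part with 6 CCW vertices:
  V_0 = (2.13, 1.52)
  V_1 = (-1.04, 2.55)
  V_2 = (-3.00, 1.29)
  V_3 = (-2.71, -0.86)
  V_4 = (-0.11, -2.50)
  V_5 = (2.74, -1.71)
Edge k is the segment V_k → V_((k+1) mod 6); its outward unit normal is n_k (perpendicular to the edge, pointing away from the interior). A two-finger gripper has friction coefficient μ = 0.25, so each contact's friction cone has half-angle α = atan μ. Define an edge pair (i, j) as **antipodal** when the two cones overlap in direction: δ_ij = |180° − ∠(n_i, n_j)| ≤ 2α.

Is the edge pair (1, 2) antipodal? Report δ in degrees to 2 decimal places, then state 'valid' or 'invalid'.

α = atan 0.25 = 14.04°;  2α = 28.07°
edge 1: e_1 = (-1.96, -1.26);  n_1 = (-0.5408, +0.8412)
edge 2: e_2 = (+0.29, -2.15);  n_2 = (-0.9910, -0.1337)
∠(n_1, n_2) = 64.95°
δ = |180° − 64.95°| = 115.05°
115.05° > 2α = 28.07°  →  invalid

δ = 115.05°, invalid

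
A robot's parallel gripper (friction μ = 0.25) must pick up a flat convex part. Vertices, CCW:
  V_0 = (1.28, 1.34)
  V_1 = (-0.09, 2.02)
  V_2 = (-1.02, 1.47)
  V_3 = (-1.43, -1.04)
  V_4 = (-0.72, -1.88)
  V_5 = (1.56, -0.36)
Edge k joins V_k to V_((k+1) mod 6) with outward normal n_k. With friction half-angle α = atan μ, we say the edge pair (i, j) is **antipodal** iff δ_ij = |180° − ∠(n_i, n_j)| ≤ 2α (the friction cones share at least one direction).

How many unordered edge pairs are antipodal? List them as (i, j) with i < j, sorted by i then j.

count = 3; pairs: (0,3), (1,4), (2,5)

α = atan 0.25 = 14.04°;  2α = 28.07°
n_0 = (+0.4446, +0.8957)
n_1 = (-0.5090, +0.8607)
n_2 = (-0.9869, +0.1612)
n_3 = (-0.7637, -0.6455)
n_4 = (+0.5547, -0.8321)
n_5 = (+0.9867, +0.1625)
  (0,1): δ = 123.00°  ·
  (0,2): δ = 72.88°  ·
  (0,3): δ = 23.40°  ✓
  (0,4): δ = 60.09°  ·
  (0,5): δ = 125.75°  ·
  (1,2): δ = 129.88°  ·
  (1,3): δ = 80.39°  ·
  (1,4): δ = 3.09°  ✓
  (1,5): δ = 68.75°  ·
  (2,3): δ = 130.52°  ·
  (2,4): δ = 47.03°  ·
  (2,5): δ = 18.63°  ✓
  (3,4): δ = 96.52°  ·
  (3,5): δ = 30.85°  ·
  (4,5): δ = 114.34°  ·
antipodal pairs: 3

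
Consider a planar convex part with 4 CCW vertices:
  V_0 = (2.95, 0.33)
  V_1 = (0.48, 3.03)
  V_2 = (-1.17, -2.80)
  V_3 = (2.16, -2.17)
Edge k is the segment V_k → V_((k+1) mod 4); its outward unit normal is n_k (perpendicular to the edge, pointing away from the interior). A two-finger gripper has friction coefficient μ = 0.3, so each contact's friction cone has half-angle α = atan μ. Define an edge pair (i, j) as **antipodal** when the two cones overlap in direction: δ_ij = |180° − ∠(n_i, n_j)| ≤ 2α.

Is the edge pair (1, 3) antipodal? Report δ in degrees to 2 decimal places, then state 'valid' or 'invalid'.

α = atan 0.3 = 16.70°;  2α = 33.40°
edge 1: e_1 = (-1.65, -5.83);  n_1 = (-0.9622, +0.2723)
edge 3: e_3 = (+0.79, +2.50);  n_3 = (+0.9535, -0.3013)
∠(n_1, n_3) = 178.27°
δ = |180° − 178.27°| = 1.73°
1.73° ≤ 2α = 33.40°  →  valid

δ = 1.73°, valid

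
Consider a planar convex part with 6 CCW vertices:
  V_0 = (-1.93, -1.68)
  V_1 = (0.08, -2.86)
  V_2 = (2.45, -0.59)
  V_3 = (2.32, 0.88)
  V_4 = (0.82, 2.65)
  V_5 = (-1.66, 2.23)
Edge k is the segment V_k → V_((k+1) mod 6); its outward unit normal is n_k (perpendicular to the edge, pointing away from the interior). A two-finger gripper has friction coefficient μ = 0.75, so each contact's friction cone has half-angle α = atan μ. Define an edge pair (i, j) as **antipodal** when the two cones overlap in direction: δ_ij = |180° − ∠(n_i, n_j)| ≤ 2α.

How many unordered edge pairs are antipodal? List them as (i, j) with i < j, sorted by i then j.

count = 7; pairs: (0,2), (0,3), (0,4), (1,4), (1,5), (2,5), (3,5)

α = atan 0.75 = 36.87°;  2α = 73.74°
n_0 = (-0.5063, -0.8624)
n_1 = (+0.6917, -0.7222)
n_2 = (+0.9961, +0.0881)
n_3 = (+0.7629, +0.6465)
n_4 = (-0.1670, +0.9860)
n_5 = (-0.9976, +0.0689)
  (0,1): δ = 105.82°  ·
  (0,2): δ = 54.53°  ✓
  (0,3): δ = 19.30°  ✓
  (0,4): δ = 40.03°  ✓
  (0,5): δ = 116.47°  ·
  (1,2): δ = 128.71°  ·
  (1,3): δ = 93.49°  ·
  (1,4): δ = 34.15°  ✓
  (1,5): δ = 42.28°  ✓
  (2,3): δ = 144.77°  ·
  (2,4): δ = 85.44°  ·
  (2,5): δ = 9.00°  ✓
  (3,4): δ = 120.67°  ·
  (3,5): δ = 44.23°  ✓
  (4,5): δ = 103.56°  ·
antipodal pairs: 7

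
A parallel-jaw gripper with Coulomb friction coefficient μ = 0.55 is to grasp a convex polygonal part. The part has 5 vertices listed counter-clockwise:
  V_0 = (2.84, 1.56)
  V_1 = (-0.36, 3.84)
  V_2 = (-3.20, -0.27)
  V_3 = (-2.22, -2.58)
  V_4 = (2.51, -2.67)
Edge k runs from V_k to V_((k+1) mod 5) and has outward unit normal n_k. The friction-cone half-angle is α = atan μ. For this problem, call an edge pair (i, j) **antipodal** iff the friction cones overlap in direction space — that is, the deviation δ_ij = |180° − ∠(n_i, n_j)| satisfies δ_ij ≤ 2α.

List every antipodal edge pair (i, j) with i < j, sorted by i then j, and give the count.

α = atan 0.55 = 28.81°;  2α = 57.62°
n_0 = (+0.5803, +0.8144)
n_1 = (-0.8227, +0.5685)
n_2 = (-0.9206, -0.3905)
n_3 = (-0.0190, -0.9998)
n_4 = (+0.9970, -0.0778)
  (0,1): δ = 89.17°  ·
  (0,2): δ = 31.54°  ✓
  (0,3): δ = 34.38°  ✓
  (0,4): δ = 121.01°  ·
  (1,2): δ = 122.37°  ·
  (1,3): δ = 56.45°  ✓
  (1,4): δ = 30.18°  ✓
  (2,3): δ = 114.08°  ·
  (2,4): δ = 27.45°  ✓
  (3,4): δ = 93.37°  ·
antipodal pairs: 5

count = 5; pairs: (0,2), (0,3), (1,3), (1,4), (2,4)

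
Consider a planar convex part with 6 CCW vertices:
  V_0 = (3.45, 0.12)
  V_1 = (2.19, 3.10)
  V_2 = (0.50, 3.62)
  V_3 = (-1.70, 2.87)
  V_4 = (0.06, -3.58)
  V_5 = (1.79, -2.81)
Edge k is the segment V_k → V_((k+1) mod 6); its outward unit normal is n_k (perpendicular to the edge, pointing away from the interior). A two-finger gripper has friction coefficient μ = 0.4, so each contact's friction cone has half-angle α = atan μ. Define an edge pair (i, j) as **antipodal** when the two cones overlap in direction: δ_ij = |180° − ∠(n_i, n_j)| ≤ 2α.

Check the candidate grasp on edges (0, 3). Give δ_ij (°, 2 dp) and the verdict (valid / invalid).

δ = 7.66°, valid

α = atan 0.4 = 21.80°;  2α = 43.60°
edge 0: e_0 = (-1.26, +2.98);  n_0 = (+0.9211, +0.3894)
edge 3: e_3 = (+1.76, -6.45);  n_3 = (-0.9647, -0.2632)
∠(n_0, n_3) = 172.34°
δ = |180° − 172.34°| = 7.66°
7.66° ≤ 2α = 43.60°  →  valid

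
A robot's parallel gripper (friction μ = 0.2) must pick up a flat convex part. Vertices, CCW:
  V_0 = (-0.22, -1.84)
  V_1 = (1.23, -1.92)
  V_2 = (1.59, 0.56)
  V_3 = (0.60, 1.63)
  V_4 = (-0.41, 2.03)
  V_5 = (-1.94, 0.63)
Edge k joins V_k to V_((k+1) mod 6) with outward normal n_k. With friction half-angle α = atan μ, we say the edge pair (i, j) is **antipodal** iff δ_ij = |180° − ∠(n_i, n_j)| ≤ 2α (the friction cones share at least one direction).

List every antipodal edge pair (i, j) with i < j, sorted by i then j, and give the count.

count = 2; pairs: (0,3), (2,5)

α = atan 0.2 = 11.31°;  2α = 22.62°
n_0 = (-0.0551, -0.9985)
n_1 = (+0.9896, -0.1437)
n_2 = (+0.7340, +0.6791)
n_3 = (+0.3682, +0.9297)
n_4 = (-0.6751, +0.7378)
n_5 = (-0.8206, -0.5715)
  (0,1): δ = 95.10°  ·
  (0,2): δ = 44.07°  ·
  (0,3): δ = 18.45°  ✓
  (0,4): δ = 45.62°  ·
  (0,5): δ = 128.01°  ·
  (1,2): δ = 128.96°  ·
  (1,3): δ = 103.35°  ·
  (1,4): δ = 39.28°  ·
  (1,5): δ = 43.11°  ·
  (2,3): δ = 154.38°  ·
  (2,4): δ = 90.32°  ·
  (2,5): δ = 7.92°  ✓
  (3,4): δ = 115.93°  ·
  (3,5): δ = 33.54°  ·
  (4,5): δ = 97.61°  ·
antipodal pairs: 2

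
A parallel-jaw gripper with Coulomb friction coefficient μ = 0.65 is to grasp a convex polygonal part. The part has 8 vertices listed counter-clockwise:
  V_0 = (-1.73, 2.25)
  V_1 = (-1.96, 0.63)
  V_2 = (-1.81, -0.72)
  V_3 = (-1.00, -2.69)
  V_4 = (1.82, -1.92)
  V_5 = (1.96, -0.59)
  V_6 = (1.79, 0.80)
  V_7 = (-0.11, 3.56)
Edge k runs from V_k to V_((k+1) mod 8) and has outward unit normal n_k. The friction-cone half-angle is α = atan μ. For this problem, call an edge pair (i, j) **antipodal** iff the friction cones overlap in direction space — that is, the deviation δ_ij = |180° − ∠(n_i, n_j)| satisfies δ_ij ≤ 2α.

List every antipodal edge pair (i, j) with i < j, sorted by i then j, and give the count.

count = 12; pairs: (0,4), (0,5), (0,6), (1,4), (1,5), (1,6), (2,4), (2,5), (2,6), (3,7), (4,7), (5,7)

α = atan 0.65 = 33.02°;  2α = 66.05°
n_0 = (-0.9901, +0.1406)
n_1 = (-0.9939, -0.1104)
n_2 = (-0.9249, -0.3803)
n_3 = (+0.2634, -0.9647)
n_4 = (+0.9945, -0.1047)
n_5 = (+0.9926, +0.1214)
n_6 = (+0.8237, +0.5670)
n_7 = (-0.6288, +0.7776)
  (0,1): δ = 165.58°  ·
  (0,2): δ = 149.57°  ·
  (0,3): δ = 66.65°  ·
  (0,4): δ = 2.07°  ✓
  (0,5): δ = 15.05°  ✓
  (0,6): δ = 42.62°  ✓
  (0,7): δ = 137.04°  ·
  (1,2): δ = 163.99°  ·
  (1,3): δ = 81.07°  ·
  (1,4): δ = 12.35°  ✓
  (1,5): δ = 0.63°  ✓
  (1,6): δ = 28.20°  ✓
  (1,7): δ = 122.62°  ·
  (2,3): δ = 97.08°  ·
  (2,4): δ = 28.36°  ✓
  (2,5): δ = 15.38°  ✓
  (2,6): δ = 12.19°  ✓
  (2,7): δ = 106.61°  ·
  (3,4): δ = 111.28°  ·
  (3,5): δ = 98.30°  ·
  (3,6): δ = 70.73°  ·
  (3,7): δ = 23.69°  ✓
  (4,5): δ = 167.02°  ·
  (4,6): δ = 139.45°  ·
  (4,7): δ = 45.03°  ✓
  (5,6): δ = 152.43°  ·
  (5,7): δ = 58.01°  ✓
  (6,7): δ = 85.58°  ·
antipodal pairs: 12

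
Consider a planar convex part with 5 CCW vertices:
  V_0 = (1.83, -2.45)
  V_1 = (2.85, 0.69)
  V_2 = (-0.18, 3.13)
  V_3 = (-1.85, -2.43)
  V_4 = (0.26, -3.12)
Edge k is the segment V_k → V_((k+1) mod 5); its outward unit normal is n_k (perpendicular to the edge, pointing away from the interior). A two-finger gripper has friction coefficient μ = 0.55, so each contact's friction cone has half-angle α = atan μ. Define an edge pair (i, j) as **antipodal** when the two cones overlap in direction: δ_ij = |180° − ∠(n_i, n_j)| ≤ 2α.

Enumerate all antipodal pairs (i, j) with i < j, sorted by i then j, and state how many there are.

count = 3; pairs: (0,2), (1,3), (2,4)

α = atan 0.55 = 28.81°;  2α = 57.62°
n_0 = (+0.9511, -0.3089)
n_1 = (+0.6272, +0.7789)
n_2 = (-0.9577, +0.2877)
n_3 = (-0.3108, -0.9505)
n_4 = (+0.3925, -0.9197)
  (0,1): δ = 110.85°  ·
  (0,2): δ = 1.28°  ✓
  (0,3): δ = 89.89°  ·
  (0,4): δ = 131.11°  ·
  (1,2): δ = 67.87°  ·
  (1,3): δ = 20.74°  ✓
  (1,4): δ = 61.95°  ·
  (2,3): δ = 91.39°  ·
  (2,4): δ = 50.17°  ✓
  (3,4): δ = 138.78°  ·
antipodal pairs: 3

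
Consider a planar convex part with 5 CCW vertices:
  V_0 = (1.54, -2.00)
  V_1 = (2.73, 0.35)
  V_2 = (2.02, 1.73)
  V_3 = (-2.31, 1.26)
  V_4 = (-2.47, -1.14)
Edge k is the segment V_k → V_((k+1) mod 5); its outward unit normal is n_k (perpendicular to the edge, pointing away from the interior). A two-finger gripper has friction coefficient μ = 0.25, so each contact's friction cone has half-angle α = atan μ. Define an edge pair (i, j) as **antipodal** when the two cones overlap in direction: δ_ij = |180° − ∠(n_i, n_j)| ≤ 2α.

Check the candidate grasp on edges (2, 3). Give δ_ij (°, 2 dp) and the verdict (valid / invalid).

δ = 100.01°, invalid

α = atan 0.25 = 14.04°;  2α = 28.07°
edge 2: e_2 = (-4.33, -0.47);  n_2 = (-0.1079, +0.9942)
edge 3: e_3 = (-0.16, -2.40);  n_3 = (-0.9978, +0.0665)
∠(n_2, n_3) = 79.99°
δ = |180° − 79.99°| = 100.01°
100.01° > 2α = 28.07°  →  invalid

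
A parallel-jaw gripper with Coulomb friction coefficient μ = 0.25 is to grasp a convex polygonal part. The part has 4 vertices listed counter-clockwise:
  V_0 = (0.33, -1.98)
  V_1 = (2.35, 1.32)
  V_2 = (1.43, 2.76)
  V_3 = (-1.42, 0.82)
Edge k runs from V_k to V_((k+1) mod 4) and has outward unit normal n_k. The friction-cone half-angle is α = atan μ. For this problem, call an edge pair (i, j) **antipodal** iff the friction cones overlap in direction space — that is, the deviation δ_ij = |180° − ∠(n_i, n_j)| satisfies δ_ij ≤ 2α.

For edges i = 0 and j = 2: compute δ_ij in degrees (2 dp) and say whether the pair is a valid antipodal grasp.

δ = 24.29°, valid

α = atan 0.25 = 14.04°;  2α = 28.07°
edge 0: e_0 = (+2.02, +3.30);  n_0 = (+0.8529, -0.5221)
edge 2: e_2 = (-2.85, -1.94);  n_2 = (-0.5627, +0.8267)
∠(n_0, n_2) = 155.71°
δ = |180° − 155.71°| = 24.29°
24.29° ≤ 2α = 28.07°  →  valid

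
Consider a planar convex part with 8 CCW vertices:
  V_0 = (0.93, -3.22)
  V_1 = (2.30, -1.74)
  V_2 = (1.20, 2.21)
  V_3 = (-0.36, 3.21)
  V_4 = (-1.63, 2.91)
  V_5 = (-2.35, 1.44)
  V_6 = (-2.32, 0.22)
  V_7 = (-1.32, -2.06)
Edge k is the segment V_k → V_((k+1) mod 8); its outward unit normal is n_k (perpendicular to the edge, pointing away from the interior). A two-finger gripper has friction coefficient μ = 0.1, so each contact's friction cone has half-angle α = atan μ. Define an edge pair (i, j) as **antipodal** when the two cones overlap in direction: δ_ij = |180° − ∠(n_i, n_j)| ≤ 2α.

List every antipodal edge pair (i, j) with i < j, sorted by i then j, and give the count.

count = 2; pairs: (1,6), (2,7)

α = atan 0.1 = 5.71°;  2α = 11.42°
n_0 = (+0.7339, -0.6793)
n_1 = (+0.9633, +0.2683)
n_2 = (+0.5397, +0.8419)
n_3 = (-0.2299, +0.9732)
n_4 = (-0.8981, +0.4399)
n_5 = (-0.9997, -0.0246)
n_6 = (-0.9158, -0.4017)
n_7 = (-0.4582, -0.8888)
  (0,1): δ = 121.65°  ·
  (0,2): δ = 79.87°  ·
  (0,3): δ = 33.92°  ·
  (0,4): δ = 16.69°  ·
  (0,5): δ = 44.20°  ·
  (0,6): δ = 66.47°  ·
  (0,7): δ = 105.52°  ·
  (1,2): δ = 138.22°  ·
  (1,3): δ = 92.27°  ·
  (1,4): δ = 41.66°  ·
  (1,5): δ = 14.15°  ·
  (1,6): δ = 8.12°  ✓
  (1,7): δ = 47.16°  ·
  (2,3): δ = 134.05°  ·
  (2,4): δ = 83.43°  ·
  (2,5): δ = 55.93°  ·
  (2,6): δ = 33.66°  ·
  (2,7): δ = 5.39°  ✓
  (3,4): δ = 129.39°  ·
  (3,5): δ = 101.88°  ·
  (3,6): δ = 79.61°  ·
  (3,7): δ = 40.56°  ·
  (4,5): δ = 152.50°  ·
  (4,6): δ = 130.22°  ·
  (4,7): δ = 91.18°  ·
  (5,6): δ = 157.73°  ·
  (5,7): δ = 118.68°  ·
  (6,7): δ = 140.96°  ·
antipodal pairs: 2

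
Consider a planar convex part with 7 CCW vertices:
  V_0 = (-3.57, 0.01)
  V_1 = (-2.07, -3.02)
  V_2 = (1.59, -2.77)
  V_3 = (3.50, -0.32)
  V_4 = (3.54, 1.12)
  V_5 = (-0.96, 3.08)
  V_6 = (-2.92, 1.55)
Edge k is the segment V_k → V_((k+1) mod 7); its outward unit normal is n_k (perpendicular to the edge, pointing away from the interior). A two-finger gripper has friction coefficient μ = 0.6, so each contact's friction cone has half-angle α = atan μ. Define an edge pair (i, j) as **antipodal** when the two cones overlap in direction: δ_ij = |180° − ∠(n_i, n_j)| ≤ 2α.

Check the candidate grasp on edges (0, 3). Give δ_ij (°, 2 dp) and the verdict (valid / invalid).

δ = 27.93°, valid

α = atan 0.6 = 30.96°;  2α = 61.93°
edge 0: e_0 = (+1.50, -3.03);  n_0 = (-0.8962, -0.4437)
edge 3: e_3 = (+0.04, +1.44);  n_3 = (+0.9996, -0.0278)
∠(n_0, n_3) = 152.07°
δ = |180° − 152.07°| = 27.93°
27.93° ≤ 2α = 61.93°  →  valid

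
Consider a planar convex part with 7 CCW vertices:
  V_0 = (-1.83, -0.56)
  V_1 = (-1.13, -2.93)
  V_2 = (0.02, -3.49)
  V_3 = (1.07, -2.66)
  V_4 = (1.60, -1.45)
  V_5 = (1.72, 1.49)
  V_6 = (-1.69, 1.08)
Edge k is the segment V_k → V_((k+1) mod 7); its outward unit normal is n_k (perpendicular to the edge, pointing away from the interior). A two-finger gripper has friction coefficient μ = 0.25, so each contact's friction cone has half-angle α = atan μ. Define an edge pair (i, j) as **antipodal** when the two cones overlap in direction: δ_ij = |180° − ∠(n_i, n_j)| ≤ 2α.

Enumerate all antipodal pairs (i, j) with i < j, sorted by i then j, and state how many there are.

count = 3; pairs: (0,4), (3,6), (4,6)

α = atan 0.25 = 14.04°;  2α = 28.07°
n_0 = (-0.9590, -0.2833)
n_1 = (-0.4378, -0.8991)
n_2 = (+0.6201, -0.7845)
n_3 = (+0.9160, -0.4012)
n_4 = (+0.9992, -0.0408)
n_5 = (-0.1194, +0.9928)
n_6 = (-0.9964, +0.0851)
  (0,1): δ = 132.42°  ·
  (0,2): δ = 68.13°  ·
  (0,3): δ = 40.11°  ·
  (0,4): δ = 18.79°  ✓
  (0,5): δ = 80.40°  ·
  (0,6): δ = 158.67°  ·
  (1,2): δ = 115.71°  ·
  (1,3): δ = 87.69°  ·
  (1,4): δ = 66.37°  ·
  (1,5): δ = 32.82°  ·
  (1,6): δ = 111.08°  ·
  (2,3): δ = 151.98°  ·
  (2,4): δ = 130.66°  ·
  (2,5): δ = 31.47°  ·
  (2,6): δ = 46.80°  ·
  (3,4): δ = 158.68°  ·
  (3,5): δ = 59.49°  ·
  (3,6): δ = 18.77°  ✓
  (4,5): δ = 80.81°  ·
  (4,6): δ = 2.54°  ✓
  (5,6): δ = 101.74°  ·
antipodal pairs: 3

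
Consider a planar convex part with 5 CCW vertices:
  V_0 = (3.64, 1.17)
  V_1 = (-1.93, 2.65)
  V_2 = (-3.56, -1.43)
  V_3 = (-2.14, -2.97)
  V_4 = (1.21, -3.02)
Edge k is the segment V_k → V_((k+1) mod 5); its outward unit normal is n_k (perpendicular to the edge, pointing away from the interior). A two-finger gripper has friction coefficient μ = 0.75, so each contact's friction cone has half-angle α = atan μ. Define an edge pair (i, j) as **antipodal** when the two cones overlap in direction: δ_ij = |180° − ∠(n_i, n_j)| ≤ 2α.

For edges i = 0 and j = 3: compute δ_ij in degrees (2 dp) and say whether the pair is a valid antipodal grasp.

δ = 14.03°, valid

α = atan 0.75 = 36.87°;  2α = 73.74°
edge 0: e_0 = (-5.57, +1.48);  n_0 = (+0.2568, +0.9665)
edge 3: e_3 = (+3.35, -0.05);  n_3 = (-0.0149, -0.9999)
∠(n_0, n_3) = 165.97°
δ = |180° − 165.97°| = 14.03°
14.03° ≤ 2α = 73.74°  →  valid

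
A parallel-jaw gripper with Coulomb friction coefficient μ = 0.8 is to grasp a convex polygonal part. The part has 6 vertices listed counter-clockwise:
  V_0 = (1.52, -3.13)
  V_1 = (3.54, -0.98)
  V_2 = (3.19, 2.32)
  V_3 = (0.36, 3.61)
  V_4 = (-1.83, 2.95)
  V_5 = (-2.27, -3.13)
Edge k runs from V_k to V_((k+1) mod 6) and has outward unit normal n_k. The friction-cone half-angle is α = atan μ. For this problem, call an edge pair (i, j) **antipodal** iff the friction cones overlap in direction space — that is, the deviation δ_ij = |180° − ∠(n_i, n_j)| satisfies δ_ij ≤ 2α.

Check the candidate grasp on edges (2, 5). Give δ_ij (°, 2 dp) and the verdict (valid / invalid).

δ = 24.50°, valid

α = atan 0.8 = 38.66°;  2α = 77.32°
edge 2: e_2 = (-2.83, +1.29);  n_2 = (+0.4148, +0.9099)
edge 5: e_5 = (+3.79, +0.00);  n_5 = (+0.0000, -1.0000)
∠(n_2, n_5) = 155.50°
δ = |180° − 155.50°| = 24.50°
24.50° ≤ 2α = 77.32°  →  valid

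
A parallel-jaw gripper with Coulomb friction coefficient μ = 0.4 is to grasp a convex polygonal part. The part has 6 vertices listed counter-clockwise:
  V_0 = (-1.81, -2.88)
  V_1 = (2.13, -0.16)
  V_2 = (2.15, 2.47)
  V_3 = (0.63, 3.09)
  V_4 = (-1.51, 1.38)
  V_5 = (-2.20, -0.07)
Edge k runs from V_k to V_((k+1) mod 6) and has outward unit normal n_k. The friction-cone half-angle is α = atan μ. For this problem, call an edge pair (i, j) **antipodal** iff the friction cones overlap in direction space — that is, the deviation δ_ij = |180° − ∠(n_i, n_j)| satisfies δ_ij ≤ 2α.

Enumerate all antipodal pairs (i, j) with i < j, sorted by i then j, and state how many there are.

α = atan 0.4 = 21.80°;  2α = 43.60°
n_0 = (+0.5681, -0.8229)
n_1 = (+1.0000, -0.0076)
n_2 = (+0.3777, +0.9259)
n_3 = (-0.6242, +0.7812)
n_4 = (-0.9030, +0.4297)
n_5 = (-0.9905, -0.1375)
  (0,1): δ = 125.06°  ·
  (0,2): δ = 56.81°  ·
  (0,3): δ = 4.01°  ✓
  (0,4): δ = 29.93°  ✓
  (0,5): δ = 63.28°  ·
  (1,2): δ = 111.75°  ·
  (1,3): δ = 50.94°  ·
  (1,4): δ = 25.01°  ✓
  (1,5): δ = 8.34°  ✓
  (2,3): δ = 119.18°  ·
  (2,4): δ = 93.26°  ·
  (2,5): δ = 59.91°  ·
  (3,4): δ = 154.08°  ·
  (3,5): δ = 120.73°  ·
  (4,5): δ = 146.65°  ·
antipodal pairs: 4

count = 4; pairs: (0,3), (0,4), (1,4), (1,5)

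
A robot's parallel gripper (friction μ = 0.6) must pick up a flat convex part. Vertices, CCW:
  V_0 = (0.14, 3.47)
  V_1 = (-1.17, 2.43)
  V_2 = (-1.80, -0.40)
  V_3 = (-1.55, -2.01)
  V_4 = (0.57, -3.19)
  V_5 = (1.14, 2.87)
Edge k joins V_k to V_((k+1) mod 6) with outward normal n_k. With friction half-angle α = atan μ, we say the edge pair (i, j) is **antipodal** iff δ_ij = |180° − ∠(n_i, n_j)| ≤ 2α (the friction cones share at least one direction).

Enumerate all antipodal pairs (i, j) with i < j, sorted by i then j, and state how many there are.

α = atan 0.6 = 30.96°;  2α = 61.93°
n_0 = (-0.6218, +0.7832)
n_1 = (-0.9761, +0.2173)
n_2 = (-0.9882, -0.1534)
n_3 = (-0.4863, -0.8738)
n_4 = (+0.9956, -0.0936)
n_5 = (+0.5145, +0.8575)
  (0,1): δ = 141.00°  ·
  (0,2): δ = 119.62°  ·
  (0,3): δ = 67.55°  ·
  (0,4): δ = 46.18°  ✓
  (0,5): δ = 110.59°  ·
  (1,2): δ = 158.62°  ·
  (1,3): δ = 106.55°  ·
  (1,4): δ = 7.18°  ✓
  (1,5): δ = 71.59°  ·
  (2,3): δ = 127.93°  ·
  (2,4): δ = 14.20°  ✓
  (2,5): δ = 50.21°  ✓
  (3,4): δ = 66.27°  ·
  (3,5): δ = 1.86°  ✓
  (4,5): δ = 115.59°  ·
antipodal pairs: 5

count = 5; pairs: (0,4), (1,4), (2,4), (2,5), (3,5)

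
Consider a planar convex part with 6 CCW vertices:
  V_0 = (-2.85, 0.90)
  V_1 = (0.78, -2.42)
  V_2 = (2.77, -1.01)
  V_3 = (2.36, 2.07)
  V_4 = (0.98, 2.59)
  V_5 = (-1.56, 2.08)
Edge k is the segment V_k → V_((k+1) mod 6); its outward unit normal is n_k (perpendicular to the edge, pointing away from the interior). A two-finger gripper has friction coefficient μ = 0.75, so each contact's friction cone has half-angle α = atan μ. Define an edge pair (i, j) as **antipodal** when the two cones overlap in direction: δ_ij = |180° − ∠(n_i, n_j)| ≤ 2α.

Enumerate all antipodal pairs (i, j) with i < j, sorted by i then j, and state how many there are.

α = atan 0.75 = 36.87°;  2α = 73.74°
n_0 = (-0.6749, -0.7379)
n_1 = (+0.5781, -0.8159)
n_2 = (+0.9913, +0.1320)
n_3 = (+0.3526, +0.9358)
n_4 = (-0.1969, +0.9804)
n_5 = (-0.6749, +0.7379)
  (0,1): δ = 102.23°  ·
  (0,2): δ = 39.97°  ✓
  (0,3): δ = 21.80°  ✓
  (0,4): δ = 53.80°  ✓
  (0,5): δ = 84.90°  ·
  (1,2): δ = 117.74°  ·
  (1,3): δ = 55.97°  ✓
  (1,4): δ = 23.97°  ✓
  (1,5): δ = 7.13°  ✓
  (2,3): δ = 118.23°  ·
  (2,4): δ = 86.23°  ·
  (2,5): δ = 55.13°  ✓
  (3,4): δ = 148.00°  ·
  (3,5): δ = 116.90°  ·
  (4,5): δ = 148.90°  ·
antipodal pairs: 7

count = 7; pairs: (0,2), (0,3), (0,4), (1,3), (1,4), (1,5), (2,5)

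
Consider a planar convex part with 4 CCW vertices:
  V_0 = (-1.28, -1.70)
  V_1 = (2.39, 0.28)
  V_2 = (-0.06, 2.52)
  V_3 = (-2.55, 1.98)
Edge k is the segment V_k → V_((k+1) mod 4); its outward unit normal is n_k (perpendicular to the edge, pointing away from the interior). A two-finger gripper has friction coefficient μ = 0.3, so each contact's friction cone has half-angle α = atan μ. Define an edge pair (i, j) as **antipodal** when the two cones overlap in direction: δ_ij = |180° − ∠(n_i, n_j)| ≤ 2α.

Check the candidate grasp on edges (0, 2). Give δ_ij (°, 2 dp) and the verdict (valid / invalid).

α = atan 0.3 = 16.70°;  2α = 33.40°
edge 0: e_0 = (+3.67, +1.98);  n_0 = (+0.4748, -0.8801)
edge 2: e_2 = (-2.49, -0.54);  n_2 = (-0.2119, +0.9773)
∠(n_0, n_2) = 163.89°
δ = |180° − 163.89°| = 16.11°
16.11° ≤ 2α = 33.40°  →  valid

δ = 16.11°, valid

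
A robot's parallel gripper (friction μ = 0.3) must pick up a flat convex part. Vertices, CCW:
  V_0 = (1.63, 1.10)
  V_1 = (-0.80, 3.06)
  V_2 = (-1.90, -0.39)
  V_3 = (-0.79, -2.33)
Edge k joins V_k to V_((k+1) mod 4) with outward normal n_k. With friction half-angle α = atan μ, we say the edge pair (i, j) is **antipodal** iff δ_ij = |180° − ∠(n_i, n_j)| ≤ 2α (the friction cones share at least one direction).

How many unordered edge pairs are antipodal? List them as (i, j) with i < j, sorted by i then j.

count = 2; pairs: (0,2), (1,3)

α = atan 0.3 = 16.70°;  2α = 33.40°
n_0 = (+0.6278, +0.7784)
n_1 = (-0.9527, +0.3038)
n_2 = (-0.8680, -0.4966)
n_3 = (+0.8171, -0.5765)
  (0,1): δ = 68.80°  ·
  (0,2): δ = 21.33°  ✓
  (0,3): δ = 93.68°  ·
  (1,2): δ = 132.54°  ·
  (1,3): δ = 17.52°  ✓
  (2,3): δ = 64.98°  ·
antipodal pairs: 2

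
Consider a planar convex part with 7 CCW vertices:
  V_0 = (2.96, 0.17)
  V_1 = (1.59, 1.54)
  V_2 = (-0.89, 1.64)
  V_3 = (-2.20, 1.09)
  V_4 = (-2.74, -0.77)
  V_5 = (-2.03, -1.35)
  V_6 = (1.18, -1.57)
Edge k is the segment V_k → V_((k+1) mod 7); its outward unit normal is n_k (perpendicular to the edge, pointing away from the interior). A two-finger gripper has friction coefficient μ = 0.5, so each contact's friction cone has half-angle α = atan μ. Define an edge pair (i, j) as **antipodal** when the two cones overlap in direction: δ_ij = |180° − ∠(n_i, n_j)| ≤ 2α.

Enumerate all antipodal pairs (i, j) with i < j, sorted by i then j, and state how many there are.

α = atan 0.5 = 26.57°;  2α = 53.13°
n_0 = (+0.7071, +0.7071)
n_1 = (+0.0403, +0.9992)
n_2 = (-0.3871, +0.9220)
n_3 = (-0.9603, +0.2788)
n_4 = (-0.6326, -0.7744)
n_5 = (-0.0684, -0.9977)
n_6 = (+0.6990, -0.7151)
  (0,1): δ = 137.31°  ·
  (0,2): δ = 112.23°  ·
  (0,3): δ = 61.19°  ·
  (0,4): δ = 5.75°  ✓
  (0,5): δ = 41.08°  ✓
  (0,6): δ = 89.35°  ·
  (1,2): δ = 154.92°  ·
  (1,3): δ = 103.88°  ·
  (1,4): δ = 36.94°  ✓
  (1,5): δ = 1.61°  ✓
  (1,6): δ = 46.66°  ✓
  (2,3): δ = 128.96°  ·
  (2,4): δ = 62.02°  ·
  (2,5): δ = 26.70°  ✓
  (2,6): δ = 21.57°  ✓
  (3,4): δ = 113.06°  ·
  (3,5): δ = 77.73°  ·
  (3,6): δ = 29.46°  ✓
  (4,5): δ = 144.68°  ·
  (4,6): δ = 96.41°  ·
  (5,6): δ = 131.73°  ·
antipodal pairs: 8

count = 8; pairs: (0,4), (0,5), (1,4), (1,5), (1,6), (2,5), (2,6), (3,6)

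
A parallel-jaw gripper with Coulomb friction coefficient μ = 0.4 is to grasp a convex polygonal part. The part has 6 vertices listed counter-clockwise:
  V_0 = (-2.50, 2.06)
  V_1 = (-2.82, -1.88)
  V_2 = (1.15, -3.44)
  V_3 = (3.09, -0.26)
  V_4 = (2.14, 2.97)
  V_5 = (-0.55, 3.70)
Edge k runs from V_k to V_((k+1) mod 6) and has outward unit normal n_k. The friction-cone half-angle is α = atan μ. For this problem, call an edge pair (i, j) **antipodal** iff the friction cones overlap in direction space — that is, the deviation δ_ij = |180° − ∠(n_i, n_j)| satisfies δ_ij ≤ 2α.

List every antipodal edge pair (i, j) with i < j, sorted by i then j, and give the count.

count = 4; pairs: (0,2), (0,3), (1,4), (2,5)

α = atan 0.4 = 21.80°;  2α = 43.60°
n_0 = (-0.9967, +0.0810)
n_1 = (-0.3657, -0.9307)
n_2 = (+0.8537, -0.5208)
n_3 = (+0.9594, +0.2822)
n_4 = (+0.2619, +0.9651)
n_5 = (-0.6437, +0.7653)
  (0,1): δ = 106.81°  ·
  (0,2): δ = 26.74°  ✓
  (0,3): δ = 21.03°  ✓
  (0,4): δ = 79.46°  ·
  (0,5): δ = 134.71°  ·
  (1,2): δ = 99.93°  ·
  (1,3): δ = 52.16°  ·
  (1,4): δ = 6.27°  ✓
  (1,5): δ = 61.52°  ·
  (2,3): δ = 132.22°  ·
  (2,4): δ = 73.80°  ·
  (2,5): δ = 18.55°  ✓
  (3,4): δ = 121.57°  ·
  (3,5): δ = 66.32°  ·
  (4,5): δ = 124.75°  ·
antipodal pairs: 4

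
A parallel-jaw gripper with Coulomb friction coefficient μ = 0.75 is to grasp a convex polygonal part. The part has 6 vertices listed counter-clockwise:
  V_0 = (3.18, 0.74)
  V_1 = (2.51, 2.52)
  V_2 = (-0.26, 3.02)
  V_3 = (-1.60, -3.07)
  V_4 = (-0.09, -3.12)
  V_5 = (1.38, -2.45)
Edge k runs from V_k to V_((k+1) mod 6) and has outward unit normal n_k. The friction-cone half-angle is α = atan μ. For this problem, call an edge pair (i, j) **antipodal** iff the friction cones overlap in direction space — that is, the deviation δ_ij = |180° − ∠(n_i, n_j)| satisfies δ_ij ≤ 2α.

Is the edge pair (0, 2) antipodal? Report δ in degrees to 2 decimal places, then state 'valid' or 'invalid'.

α = atan 0.75 = 36.87°;  2α = 73.74°
edge 0: e_0 = (-0.67, +1.78);  n_0 = (+0.9359, +0.3523)
edge 2: e_2 = (-1.34, -6.09);  n_2 = (-0.9766, +0.2149)
∠(n_0, n_2) = 146.96°
δ = |180° − 146.96°| = 33.04°
33.04° ≤ 2α = 73.74°  →  valid

δ = 33.04°, valid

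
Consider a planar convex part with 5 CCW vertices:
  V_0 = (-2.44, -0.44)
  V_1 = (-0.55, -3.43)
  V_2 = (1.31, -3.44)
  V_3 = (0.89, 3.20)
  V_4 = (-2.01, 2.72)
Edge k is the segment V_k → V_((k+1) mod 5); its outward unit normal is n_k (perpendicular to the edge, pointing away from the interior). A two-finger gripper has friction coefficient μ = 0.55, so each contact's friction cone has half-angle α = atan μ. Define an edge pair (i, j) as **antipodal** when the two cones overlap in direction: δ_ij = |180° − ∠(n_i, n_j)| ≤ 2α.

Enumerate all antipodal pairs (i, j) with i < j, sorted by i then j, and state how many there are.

α = atan 0.55 = 28.81°;  2α = 57.62°
n_0 = (-0.8453, -0.5343)
n_1 = (-0.0054, -1.0000)
n_2 = (+0.9980, +0.0631)
n_3 = (-0.1633, +0.9866)
n_4 = (-0.9909, +0.1348)
  (0,1): δ = 122.61°  ·
  (0,2): δ = 28.68°  ✓
  (0,3): δ = 67.10°  ·
  (0,4): δ = 139.95°  ·
  (1,2): δ = 86.07°  ·
  (1,3): δ = 9.71°  ✓
  (1,4): δ = 82.56°  ·
  (2,3): δ = 84.22°  ·
  (2,4): δ = 11.37°  ✓
  (3,4): δ = 107.15°  ·
antipodal pairs: 3

count = 3; pairs: (0,2), (1,3), (2,4)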